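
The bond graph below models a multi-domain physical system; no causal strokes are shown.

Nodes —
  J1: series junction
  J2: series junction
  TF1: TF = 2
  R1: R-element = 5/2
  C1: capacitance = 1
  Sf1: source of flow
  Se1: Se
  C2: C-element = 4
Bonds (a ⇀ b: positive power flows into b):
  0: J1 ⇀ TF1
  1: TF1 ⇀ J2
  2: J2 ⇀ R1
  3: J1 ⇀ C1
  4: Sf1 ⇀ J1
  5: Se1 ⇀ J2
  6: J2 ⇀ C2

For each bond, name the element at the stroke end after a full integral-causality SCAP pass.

#0 |J1
#1 |TF1
#2 |J2
#3 |J1
#4 |Sf1
#5 |J2
#6 |J2

#4 stroke→Sf1  (Sf1 (Sf) sets flow on bond)
#5 stroke→J2  (Se1 fixes effort; stroke away)
#0 stroke→J1  (common-f at J1 fixed by 4)
#3 stroke→J1  (J1: bond 4 brought flow, rest push out)
#1 stroke→TF1  (TF1: transformer flips bond 0)
#2 stroke→J2  (common-f at J2 fixed by 1)
#6 stroke→J2  (common-f at J2 fixed by 1)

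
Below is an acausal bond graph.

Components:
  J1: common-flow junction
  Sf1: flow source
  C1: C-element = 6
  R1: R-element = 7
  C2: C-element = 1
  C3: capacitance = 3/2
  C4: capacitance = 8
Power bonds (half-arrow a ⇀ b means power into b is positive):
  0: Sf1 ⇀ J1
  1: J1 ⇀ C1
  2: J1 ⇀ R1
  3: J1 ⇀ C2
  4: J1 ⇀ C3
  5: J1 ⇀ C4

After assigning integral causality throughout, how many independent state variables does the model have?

#0 |Sf1  (Sf1: flow source, stroke at near end)
#1 |J1  (common-f at J1 fixed by 0)
#2 |J1  (J1: bond 0 brought flow, rest push out)
#3 |J1  (1-jn J1 has f-setter on 0)
#4 |J1  (common-f at J1 fixed by 0)
#5 |J1  (J1 flow already set via bond 0)

4  (C1, C2, C3, C4 all integral)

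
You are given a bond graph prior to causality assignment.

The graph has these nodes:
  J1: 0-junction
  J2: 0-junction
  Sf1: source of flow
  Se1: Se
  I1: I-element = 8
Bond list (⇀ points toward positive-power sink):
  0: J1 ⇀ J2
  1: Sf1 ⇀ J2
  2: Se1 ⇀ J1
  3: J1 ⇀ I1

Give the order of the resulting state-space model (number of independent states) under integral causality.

1  (I1 all integral)

b1 stroke at Sf1  (Sf1 (Sf) sets flow on bond)
b2 stroke at J1  (source Se1 imposes e)
b0 stroke at J2  (0-jn J1 has e-setter on 2)
b3 stroke at I1  (common-e at J1 fixed by 2)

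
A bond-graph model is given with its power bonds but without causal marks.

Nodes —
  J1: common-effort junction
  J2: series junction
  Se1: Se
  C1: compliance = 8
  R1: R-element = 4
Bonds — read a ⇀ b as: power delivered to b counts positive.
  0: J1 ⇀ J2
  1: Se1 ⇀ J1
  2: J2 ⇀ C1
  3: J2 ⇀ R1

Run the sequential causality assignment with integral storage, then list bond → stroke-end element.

b1 stroke→J1  (Se1: effort source, stroke at far end)
b0 stroke→J2  (J1 effort already set via bond 1)
b2 stroke→J2  (C1: C, integral causality)
b3 stroke→R1  (closing 1-jn rule on J2)

bond 0 →J2
bond 1 →J1
bond 2 →J2
bond 3 →R1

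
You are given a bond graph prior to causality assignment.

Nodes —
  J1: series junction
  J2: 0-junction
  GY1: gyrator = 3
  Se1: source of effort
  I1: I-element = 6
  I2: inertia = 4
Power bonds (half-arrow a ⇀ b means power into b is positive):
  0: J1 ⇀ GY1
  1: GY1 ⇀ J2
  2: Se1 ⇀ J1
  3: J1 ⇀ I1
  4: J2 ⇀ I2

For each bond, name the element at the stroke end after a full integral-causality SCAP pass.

β2 stroke→J1  (source Se1 imposes e)
β3 stroke→I1  (prefer integral on I1)
β0 stroke→J1  (1-jn J1 has f-setter on 3)
β1 stroke→J2  (GY GY1: same side as bond 0)
β4 stroke→I2  (J2 effort already set via bond 1)

β0 →J1
β1 →J2
β2 →J1
β3 →I1
β4 →I2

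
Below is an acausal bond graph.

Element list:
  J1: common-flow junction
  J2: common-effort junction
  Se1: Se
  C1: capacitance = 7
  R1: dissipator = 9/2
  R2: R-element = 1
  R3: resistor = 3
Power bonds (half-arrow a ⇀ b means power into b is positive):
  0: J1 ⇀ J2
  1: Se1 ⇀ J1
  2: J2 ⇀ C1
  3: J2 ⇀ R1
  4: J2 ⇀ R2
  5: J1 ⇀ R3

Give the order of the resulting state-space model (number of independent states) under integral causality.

1  (C1 all integral)

bond 1 →J1  (Se1 (Se) sets effort on bond)
bond 2 →J2  (C1 outputs effort q/C1)
bond 0 →J1  (0-jn J2 has e-setter on 2)
bond 3 →R1  (0-jn J2 has e-setter on 2)
bond 4 →R2  (common-e at J2 fixed by 2)
bond 5 →R3  (only one flow-in slot at J1)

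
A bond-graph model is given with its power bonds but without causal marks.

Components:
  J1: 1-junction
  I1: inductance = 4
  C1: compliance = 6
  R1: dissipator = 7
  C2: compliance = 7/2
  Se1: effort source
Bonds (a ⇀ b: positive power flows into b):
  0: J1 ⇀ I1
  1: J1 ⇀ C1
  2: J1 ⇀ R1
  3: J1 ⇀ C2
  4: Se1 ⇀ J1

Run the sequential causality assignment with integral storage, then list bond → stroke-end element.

β4 stroke at J1  (source Se1 imposes e)
β0 stroke at I1  (I1: I, integral causality)
β1 stroke at J1  (common-f at J1 fixed by 0)
β2 stroke at J1  (J1: bond 0 brought flow, rest push out)
β3 stroke at J1  (J1 flow already set via bond 0)

#0 stroke at I1
#1 stroke at J1
#2 stroke at J1
#3 stroke at J1
#4 stroke at J1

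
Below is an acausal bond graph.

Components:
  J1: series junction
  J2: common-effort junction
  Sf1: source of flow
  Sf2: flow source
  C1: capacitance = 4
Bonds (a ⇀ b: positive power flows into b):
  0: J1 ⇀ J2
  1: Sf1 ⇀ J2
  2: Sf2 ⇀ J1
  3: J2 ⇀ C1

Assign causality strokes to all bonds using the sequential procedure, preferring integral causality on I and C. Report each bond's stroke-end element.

bond 0 |J1
bond 1 |Sf1
bond 2 |Sf2
bond 3 |J2

b1 stroke at Sf1  (Sf1: flow source, stroke at near end)
b2 stroke at Sf2  (source Sf2 imposes f)
b0 stroke at J1  (common-f at J1 fixed by 2)
b3 stroke at J2  (only one effort-in slot at J2)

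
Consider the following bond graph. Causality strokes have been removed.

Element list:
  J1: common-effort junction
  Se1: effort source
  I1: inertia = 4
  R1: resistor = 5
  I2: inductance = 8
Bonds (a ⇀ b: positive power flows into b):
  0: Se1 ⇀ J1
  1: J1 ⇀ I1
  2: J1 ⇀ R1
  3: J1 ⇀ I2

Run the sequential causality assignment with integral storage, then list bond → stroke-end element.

#0 stroke at J1
#1 stroke at I1
#2 stroke at R1
#3 stroke at I2

β0 →J1  (source Se1 imposes e)
β1 →I1  (common-e at J1 fixed by 0)
β2 →R1  (common-e at J1 fixed by 0)
β3 →I2  (J1 effort already set via bond 0)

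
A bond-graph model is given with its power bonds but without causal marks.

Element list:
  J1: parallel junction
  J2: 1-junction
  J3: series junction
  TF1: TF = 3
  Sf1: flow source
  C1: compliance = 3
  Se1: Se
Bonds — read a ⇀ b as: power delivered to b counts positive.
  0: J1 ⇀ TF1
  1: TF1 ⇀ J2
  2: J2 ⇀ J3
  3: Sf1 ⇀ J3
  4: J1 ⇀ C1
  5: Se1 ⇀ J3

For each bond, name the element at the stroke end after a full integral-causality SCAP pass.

b3 →Sf1  (Sf1: flow source, stroke at near end)
b5 →J3  (Se1: effort source, stroke at far end)
b2 →J3  (1-jn J3 has f-setter on 3)
b1 →J2  (common-f at J2 fixed by 2)
b0 →TF1  (TF1: transformer flips bond 1)
b4 →J1  (J1: last free bond brings effort in)

β0 →TF1
β1 →J2
β2 →J3
β3 →Sf1
β4 →J1
β5 →J3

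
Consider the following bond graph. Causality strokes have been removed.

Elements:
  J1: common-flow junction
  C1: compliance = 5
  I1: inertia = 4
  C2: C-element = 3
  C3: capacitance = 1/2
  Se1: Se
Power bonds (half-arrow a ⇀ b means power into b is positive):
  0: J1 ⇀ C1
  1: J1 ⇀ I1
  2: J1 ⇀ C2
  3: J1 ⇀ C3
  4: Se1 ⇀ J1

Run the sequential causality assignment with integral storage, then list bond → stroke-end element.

bond 4 stroke→J1  (Se1 fixes effort; stroke away)
bond 0 stroke→J1  (C1 integral (e out))
bond 1 stroke→I1  (I1 integral (f out))
bond 2 stroke→J1  (J1: bond 1 brought flow, rest push out)
bond 3 stroke→J1  (common-f at J1 fixed by 1)

#0 stroke→J1
#1 stroke→I1
#2 stroke→J1
#3 stroke→J1
#4 stroke→J1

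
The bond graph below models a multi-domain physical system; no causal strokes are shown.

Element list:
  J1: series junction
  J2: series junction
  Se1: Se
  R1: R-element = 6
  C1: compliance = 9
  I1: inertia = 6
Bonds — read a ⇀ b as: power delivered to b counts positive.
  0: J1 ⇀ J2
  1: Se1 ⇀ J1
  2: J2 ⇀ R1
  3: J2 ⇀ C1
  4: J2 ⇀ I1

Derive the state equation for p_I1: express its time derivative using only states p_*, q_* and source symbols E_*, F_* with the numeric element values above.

dp_I1/dt = E_Se1 - p_I1 - q_C1/9

b1 →J1  (Se1: effort source, stroke at far end)
b0 →J2  (only one flow-in slot at J1)
b3 →J2  (C1: C, integral causality)
b4 →I1  (I1 outputs flow p/I1)
b2 →J2  (J2 flow already set via bond 4)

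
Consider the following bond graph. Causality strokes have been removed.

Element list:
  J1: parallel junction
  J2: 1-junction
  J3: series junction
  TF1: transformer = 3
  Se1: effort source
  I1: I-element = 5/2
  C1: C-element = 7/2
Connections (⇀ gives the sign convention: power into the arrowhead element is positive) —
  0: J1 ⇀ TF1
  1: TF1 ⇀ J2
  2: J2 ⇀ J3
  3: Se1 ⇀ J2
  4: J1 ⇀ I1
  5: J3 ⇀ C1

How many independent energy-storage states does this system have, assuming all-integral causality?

2  (C1, I1 all integral)

b3 →J2  (Se1 (Se) sets effort on bond)
b4 →I1  (I1 integral (f out))
b0 →J1  (J1 needs exactly one e-in)
b1 →TF1  (through TF1, causality passes straight; one stroke at TF1)
b2 →J2  (1-jn J2 has f-setter on 1)
b5 →J3  (J3: bond 2 brought flow, rest push out)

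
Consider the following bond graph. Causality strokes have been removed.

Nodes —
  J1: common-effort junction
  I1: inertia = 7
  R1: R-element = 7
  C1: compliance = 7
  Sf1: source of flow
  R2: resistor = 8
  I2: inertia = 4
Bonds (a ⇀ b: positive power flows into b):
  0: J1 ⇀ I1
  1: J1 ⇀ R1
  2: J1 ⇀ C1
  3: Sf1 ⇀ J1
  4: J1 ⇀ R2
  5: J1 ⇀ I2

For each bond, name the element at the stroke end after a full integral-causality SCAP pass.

b3 |Sf1  (Sf1 (Sf) sets flow on bond)
b0 |I1  (I1 integral (f out))
b2 |J1  (C1 integral (e out))
b1 |R1  (J1: bond 2 brought effort, rest push out)
b4 |R2  (J1: bond 2 brought effort, rest push out)
b5 |I2  (J1: bond 2 brought effort, rest push out)

b0 stroke at I1
b1 stroke at R1
b2 stroke at J1
b3 stroke at Sf1
b4 stroke at R2
b5 stroke at I2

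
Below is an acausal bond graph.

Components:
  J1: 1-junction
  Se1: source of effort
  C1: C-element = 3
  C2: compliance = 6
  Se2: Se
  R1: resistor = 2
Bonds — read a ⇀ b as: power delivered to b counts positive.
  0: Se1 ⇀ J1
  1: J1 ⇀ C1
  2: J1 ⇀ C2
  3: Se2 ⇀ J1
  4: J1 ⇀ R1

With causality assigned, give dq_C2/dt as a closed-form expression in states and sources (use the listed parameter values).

dq_C2/dt = E_Se1/2 + E_Se2/2 - q_C1/6 - q_C2/12

b0 →J1  (Se1 (Se) sets effort on bond)
b3 →J1  (source Se2 imposes e)
b1 →J1  (C1 integral (e out))
b2 →J1  (C2 outputs effort q/C2)
b4 →R1  (J1: last free bond brings flow in)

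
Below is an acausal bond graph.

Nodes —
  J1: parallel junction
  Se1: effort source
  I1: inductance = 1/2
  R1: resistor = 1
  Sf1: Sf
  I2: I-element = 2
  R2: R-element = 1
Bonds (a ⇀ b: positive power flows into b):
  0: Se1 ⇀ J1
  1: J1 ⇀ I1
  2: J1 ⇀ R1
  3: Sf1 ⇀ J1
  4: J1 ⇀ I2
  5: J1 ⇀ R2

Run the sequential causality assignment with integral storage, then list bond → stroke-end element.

bond 0 |J1
bond 1 |I1
bond 2 |R1
bond 3 |Sf1
bond 4 |I2
bond 5 |R2

#0 stroke→J1  (Se1: effort source, stroke at far end)
#3 stroke→Sf1  (Sf1: flow source, stroke at near end)
#1 stroke→I1  (J1: bond 0 brought effort, rest push out)
#2 stroke→R1  (J1: bond 0 brought effort, rest push out)
#4 stroke→I2  (common-e at J1 fixed by 0)
#5 stroke→R2  (0-jn J1 has e-setter on 0)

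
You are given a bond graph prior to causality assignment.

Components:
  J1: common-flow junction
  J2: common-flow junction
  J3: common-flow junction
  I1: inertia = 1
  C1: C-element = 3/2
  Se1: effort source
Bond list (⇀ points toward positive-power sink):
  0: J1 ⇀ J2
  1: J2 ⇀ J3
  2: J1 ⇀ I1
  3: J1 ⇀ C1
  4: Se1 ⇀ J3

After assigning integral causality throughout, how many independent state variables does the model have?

2  (C1, I1 all integral)

bond 4 →J3  (Se1: effort source, stroke at far end)
bond 1 →J2  (J3: last free bond brings flow in)
bond 0 →J1  (closing 1-jn rule on J2)
bond 2 →I1  (I1 outputs flow p/I1)
bond 3 →J1  (J1: bond 2 brought flow, rest push out)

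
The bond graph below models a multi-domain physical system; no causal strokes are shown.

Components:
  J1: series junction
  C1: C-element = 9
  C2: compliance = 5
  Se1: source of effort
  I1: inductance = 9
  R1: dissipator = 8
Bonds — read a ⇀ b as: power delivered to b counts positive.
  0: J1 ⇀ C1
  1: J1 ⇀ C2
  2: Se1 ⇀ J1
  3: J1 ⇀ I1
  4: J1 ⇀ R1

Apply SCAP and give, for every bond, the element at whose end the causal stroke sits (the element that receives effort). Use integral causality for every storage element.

b0 →J1
b1 →J1
b2 →J1
b3 →I1
b4 →J1

b2 stroke→J1  (Se1 (Se) sets effort on bond)
b0 stroke→J1  (C1 integral (e out))
b1 stroke→J1  (C2 outputs effort q/C2)
b3 stroke→I1  (I1: I, integral causality)
b4 stroke→J1  (1-jn J1 has f-setter on 3)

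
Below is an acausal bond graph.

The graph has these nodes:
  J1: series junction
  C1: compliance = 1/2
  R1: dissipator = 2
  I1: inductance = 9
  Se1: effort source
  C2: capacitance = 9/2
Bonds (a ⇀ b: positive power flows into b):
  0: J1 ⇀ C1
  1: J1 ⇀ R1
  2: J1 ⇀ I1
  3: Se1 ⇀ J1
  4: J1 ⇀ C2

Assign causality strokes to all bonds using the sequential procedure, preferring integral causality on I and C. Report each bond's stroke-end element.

β3 |J1  (Se1 fixes effort; stroke away)
β0 |J1  (C1 outputs effort q/C1)
β2 |I1  (I1: I, integral causality)
β1 |J1  (J1 flow already set via bond 2)
β4 |J1  (1-jn J1 has f-setter on 2)

β0 |J1
β1 |J1
β2 |I1
β3 |J1
β4 |J1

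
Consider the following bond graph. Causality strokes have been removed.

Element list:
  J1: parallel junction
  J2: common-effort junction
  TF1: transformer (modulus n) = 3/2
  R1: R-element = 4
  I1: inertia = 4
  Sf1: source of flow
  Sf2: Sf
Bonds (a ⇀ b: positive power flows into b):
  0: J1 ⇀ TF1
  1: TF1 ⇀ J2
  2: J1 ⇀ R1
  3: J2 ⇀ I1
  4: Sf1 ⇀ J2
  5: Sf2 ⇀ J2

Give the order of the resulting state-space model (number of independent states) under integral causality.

1  (I1 all integral)

#4 →Sf1  (Sf1 fixes flow; stroke at Sf1)
#5 →Sf2  (Sf2: flow source, stroke at near end)
#3 →I1  (I1 outputs flow p/I1)
#1 →J2  (J2: last free bond brings effort in)
#0 →TF1  (TF1 one-in-one-out from 1)
#2 →J1  (only one effort-in slot at J1)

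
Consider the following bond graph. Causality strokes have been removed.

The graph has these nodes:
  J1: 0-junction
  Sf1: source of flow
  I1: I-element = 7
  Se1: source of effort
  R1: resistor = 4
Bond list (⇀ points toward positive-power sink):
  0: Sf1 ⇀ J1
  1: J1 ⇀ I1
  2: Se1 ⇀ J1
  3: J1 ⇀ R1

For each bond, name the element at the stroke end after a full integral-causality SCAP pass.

β0 stroke at Sf1
β1 stroke at I1
β2 stroke at J1
β3 stroke at R1

#0 stroke at Sf1  (Sf1 (Sf) sets flow on bond)
#2 stroke at J1  (Se1: effort source, stroke at far end)
#1 stroke at I1  (J1 effort already set via bond 2)
#3 stroke at R1  (0-jn J1 has e-setter on 2)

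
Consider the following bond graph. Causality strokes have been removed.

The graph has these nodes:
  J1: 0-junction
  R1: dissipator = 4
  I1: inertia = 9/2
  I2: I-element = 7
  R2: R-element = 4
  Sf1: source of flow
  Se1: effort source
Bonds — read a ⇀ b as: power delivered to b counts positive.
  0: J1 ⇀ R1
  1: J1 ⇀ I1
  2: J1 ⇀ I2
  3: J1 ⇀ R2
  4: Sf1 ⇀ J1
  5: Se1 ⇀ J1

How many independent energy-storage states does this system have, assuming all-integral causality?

2  (I1, I2 all integral)

bond 4 stroke→Sf1  (Sf1 fixes flow; stroke at Sf1)
bond 5 stroke→J1  (Se1: effort source, stroke at far end)
bond 0 stroke→R1  (common-e at J1 fixed by 5)
bond 1 stroke→I1  (J1: bond 5 brought effort, rest push out)
bond 2 stroke→I2  (0-jn J1 has e-setter on 5)
bond 3 stroke→R2  (J1: bond 5 brought effort, rest push out)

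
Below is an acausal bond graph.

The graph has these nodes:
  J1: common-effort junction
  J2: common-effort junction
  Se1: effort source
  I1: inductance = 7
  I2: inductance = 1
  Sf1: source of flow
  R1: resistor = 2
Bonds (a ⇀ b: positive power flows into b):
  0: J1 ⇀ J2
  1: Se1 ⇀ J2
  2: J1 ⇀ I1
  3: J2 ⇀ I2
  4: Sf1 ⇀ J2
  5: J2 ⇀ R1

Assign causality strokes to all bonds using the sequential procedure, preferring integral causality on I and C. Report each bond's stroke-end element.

#0 stroke at J1
#1 stroke at J2
#2 stroke at I1
#3 stroke at I2
#4 stroke at Sf1
#5 stroke at R1

b1 →J2  (Se1: effort source, stroke at far end)
b4 →Sf1  (Sf1 fixes flow; stroke at Sf1)
b0 →J1  (common-e at J2 fixed by 1)
b3 →I2  (common-e at J2 fixed by 1)
b5 →R1  (common-e at J2 fixed by 1)
b2 →I1  (common-e at J1 fixed by 0)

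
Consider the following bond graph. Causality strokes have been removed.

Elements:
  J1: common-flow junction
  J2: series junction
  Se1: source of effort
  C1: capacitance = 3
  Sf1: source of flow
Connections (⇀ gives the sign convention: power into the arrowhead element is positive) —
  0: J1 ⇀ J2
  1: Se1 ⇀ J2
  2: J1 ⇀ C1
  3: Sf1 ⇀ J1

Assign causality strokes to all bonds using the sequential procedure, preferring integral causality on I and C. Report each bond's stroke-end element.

#1 stroke→J2  (Se1 fixes effort; stroke away)
#3 stroke→Sf1  (source Sf1 imposes f)
#0 stroke→J1  (1-jn J1 has f-setter on 3)
#2 stroke→J1  (J1: bond 3 brought flow, rest push out)

#0 →J1
#1 →J2
#2 →J1
#3 →Sf1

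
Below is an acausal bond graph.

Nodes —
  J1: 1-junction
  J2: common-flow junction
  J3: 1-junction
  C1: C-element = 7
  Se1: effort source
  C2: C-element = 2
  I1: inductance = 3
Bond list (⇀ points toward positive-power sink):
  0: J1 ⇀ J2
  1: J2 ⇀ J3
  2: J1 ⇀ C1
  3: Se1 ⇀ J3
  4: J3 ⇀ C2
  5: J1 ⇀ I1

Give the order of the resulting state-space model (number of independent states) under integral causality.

3  (C1, C2, I1 all integral)

#3 stroke at J3  (Se1 fixes effort; stroke away)
#2 stroke at J1  (C1: C, integral causality)
#4 stroke at J3  (C2 outputs effort q/C2)
#1 stroke at J2  (J3 needs exactly one f-in)
#0 stroke at J1  (only one flow-in slot at J2)
#5 stroke at I1  (J1: last free bond brings flow in)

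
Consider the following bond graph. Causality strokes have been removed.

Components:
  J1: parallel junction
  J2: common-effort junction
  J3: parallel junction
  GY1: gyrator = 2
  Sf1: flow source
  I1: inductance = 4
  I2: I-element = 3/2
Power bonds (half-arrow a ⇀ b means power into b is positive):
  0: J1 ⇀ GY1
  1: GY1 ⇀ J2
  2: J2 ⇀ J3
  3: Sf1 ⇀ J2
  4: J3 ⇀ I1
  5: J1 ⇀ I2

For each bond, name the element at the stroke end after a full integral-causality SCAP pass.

bond 3 stroke→Sf1  (Sf1: flow source, stroke at near end)
bond 4 stroke→I1  (I1 outputs flow p/I1)
bond 2 stroke→J3  (J3 needs exactly one e-in)
bond 1 stroke→J2  (closing 0-jn rule on J2)
bond 0 stroke→J1  (GY1: gyrator matches bond 1)
bond 5 stroke→I2  (common-e at J1 fixed by 0)

bond 0 stroke at J1
bond 1 stroke at J2
bond 2 stroke at J3
bond 3 stroke at Sf1
bond 4 stroke at I1
bond 5 stroke at I2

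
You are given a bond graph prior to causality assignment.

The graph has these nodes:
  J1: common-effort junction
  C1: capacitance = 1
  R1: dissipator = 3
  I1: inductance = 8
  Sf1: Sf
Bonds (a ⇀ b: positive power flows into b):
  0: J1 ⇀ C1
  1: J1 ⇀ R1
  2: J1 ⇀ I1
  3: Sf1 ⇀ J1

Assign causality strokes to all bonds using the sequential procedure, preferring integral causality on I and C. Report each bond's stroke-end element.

#0 →J1
#1 →R1
#2 →I1
#3 →Sf1

b3 stroke→Sf1  (source Sf1 imposes f)
b0 stroke→J1  (C1 integral (e out))
b1 stroke→R1  (0-jn J1 has e-setter on 0)
b2 stroke→I1  (common-e at J1 fixed by 0)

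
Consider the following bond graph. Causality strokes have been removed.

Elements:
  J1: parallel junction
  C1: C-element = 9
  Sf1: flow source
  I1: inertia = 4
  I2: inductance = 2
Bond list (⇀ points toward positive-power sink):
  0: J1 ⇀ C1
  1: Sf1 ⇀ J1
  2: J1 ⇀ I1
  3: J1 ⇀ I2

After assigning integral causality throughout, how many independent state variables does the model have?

3  (C1, I1, I2 all integral)

#1 stroke→Sf1  (source Sf1 imposes f)
#0 stroke→J1  (prefer integral on C1)
#2 stroke→I1  (J1: bond 0 brought effort, rest push out)
#3 stroke→I2  (0-jn J1 has e-setter on 0)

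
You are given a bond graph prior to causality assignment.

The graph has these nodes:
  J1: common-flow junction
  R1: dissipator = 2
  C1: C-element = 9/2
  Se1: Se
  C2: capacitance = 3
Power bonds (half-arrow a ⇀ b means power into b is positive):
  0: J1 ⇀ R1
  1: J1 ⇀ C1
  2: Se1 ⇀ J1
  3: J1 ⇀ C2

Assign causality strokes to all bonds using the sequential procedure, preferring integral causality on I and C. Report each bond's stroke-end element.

bond 0 |R1
bond 1 |J1
bond 2 |J1
bond 3 |J1

b2 stroke→J1  (source Se1 imposes e)
b1 stroke→J1  (C1: C, integral causality)
b3 stroke→J1  (C2 outputs effort q/C2)
b0 stroke→R1  (J1 needs exactly one f-in)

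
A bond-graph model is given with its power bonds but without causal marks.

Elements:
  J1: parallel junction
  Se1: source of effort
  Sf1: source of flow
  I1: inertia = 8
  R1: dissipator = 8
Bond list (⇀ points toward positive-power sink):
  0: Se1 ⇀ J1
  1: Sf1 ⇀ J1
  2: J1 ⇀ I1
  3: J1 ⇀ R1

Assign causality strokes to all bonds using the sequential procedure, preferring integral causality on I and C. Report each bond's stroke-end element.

b0 →J1  (Se1: effort source, stroke at far end)
b1 →Sf1  (Sf1 fixes flow; stroke at Sf1)
b2 →I1  (J1: bond 0 brought effort, rest push out)
b3 →R1  (0-jn J1 has e-setter on 0)

β0 →J1
β1 →Sf1
β2 →I1
β3 →R1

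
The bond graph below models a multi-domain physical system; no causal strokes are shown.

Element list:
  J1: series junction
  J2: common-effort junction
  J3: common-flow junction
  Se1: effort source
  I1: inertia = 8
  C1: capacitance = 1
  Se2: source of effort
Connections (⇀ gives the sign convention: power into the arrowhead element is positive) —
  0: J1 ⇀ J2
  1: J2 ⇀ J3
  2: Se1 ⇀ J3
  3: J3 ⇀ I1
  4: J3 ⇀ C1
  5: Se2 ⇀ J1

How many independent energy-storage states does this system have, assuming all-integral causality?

bond 2 stroke at J3  (Se1: effort source, stroke at far end)
bond 5 stroke at J1  (Se2: effort source, stroke at far end)
bond 0 stroke at J2  (closing 1-jn rule on J1)
bond 1 stroke at J3  (common-e at J2 fixed by 0)
bond 3 stroke at I1  (I1 integral (f out))
bond 4 stroke at J3  (common-f at J3 fixed by 3)

2  (C1, I1 all integral)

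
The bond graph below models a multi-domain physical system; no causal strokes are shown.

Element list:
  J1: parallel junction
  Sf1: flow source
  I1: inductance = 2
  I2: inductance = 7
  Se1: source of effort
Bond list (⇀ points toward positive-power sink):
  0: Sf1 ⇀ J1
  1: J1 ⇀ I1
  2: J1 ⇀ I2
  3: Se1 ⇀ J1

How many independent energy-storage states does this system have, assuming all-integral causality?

2  (I1, I2 all integral)

b0 stroke→Sf1  (source Sf1 imposes f)
b3 stroke→J1  (Se1 (Se) sets effort on bond)
b1 stroke→I1  (0-jn J1 has e-setter on 3)
b2 stroke→I2  (J1 effort already set via bond 3)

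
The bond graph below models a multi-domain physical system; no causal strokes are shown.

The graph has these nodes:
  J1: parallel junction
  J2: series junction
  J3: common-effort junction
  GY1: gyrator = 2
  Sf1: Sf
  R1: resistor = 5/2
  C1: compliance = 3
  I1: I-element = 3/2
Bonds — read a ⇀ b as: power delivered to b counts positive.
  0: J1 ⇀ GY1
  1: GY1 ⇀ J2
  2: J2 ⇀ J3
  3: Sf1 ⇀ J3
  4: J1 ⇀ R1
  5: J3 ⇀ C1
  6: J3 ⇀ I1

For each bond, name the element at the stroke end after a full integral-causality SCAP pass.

#0 |GY1
#1 |GY1
#2 |J2
#3 |Sf1
#4 |J1
#5 |J3
#6 |I1

β3 →Sf1  (Sf1 fixes flow; stroke at Sf1)
β5 →J3  (C1 outputs effort q/C1)
β2 →J2  (0-jn J3 has e-setter on 5)
β6 →I1  (J3: bond 5 brought effort, rest push out)
β1 →GY1  (only one flow-in slot at J2)
β0 →GY1  (GY1 both-in/both-out from 1)
β4 →J1  (J1 needs exactly one e-in)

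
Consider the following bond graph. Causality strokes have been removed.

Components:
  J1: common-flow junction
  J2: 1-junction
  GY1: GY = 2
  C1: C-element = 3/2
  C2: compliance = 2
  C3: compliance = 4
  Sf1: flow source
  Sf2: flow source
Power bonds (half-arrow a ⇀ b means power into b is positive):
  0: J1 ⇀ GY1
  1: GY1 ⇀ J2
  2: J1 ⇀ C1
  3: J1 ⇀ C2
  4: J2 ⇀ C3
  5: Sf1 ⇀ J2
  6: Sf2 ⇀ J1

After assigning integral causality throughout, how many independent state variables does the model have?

β5 stroke at Sf1  (source Sf1 imposes f)
β6 stroke at Sf2  (Sf2 (Sf) sets flow on bond)
β0 stroke at J1  (common-f at J1 fixed by 6)
β2 stroke at J1  (J1 flow already set via bond 6)
β3 stroke at J1  (J1: bond 6 brought flow, rest push out)
β1 stroke at J2  (1-jn J2 has f-setter on 5)
β4 stroke at J2  (common-f at J2 fixed by 5)

3  (C1, C2, C3 all integral)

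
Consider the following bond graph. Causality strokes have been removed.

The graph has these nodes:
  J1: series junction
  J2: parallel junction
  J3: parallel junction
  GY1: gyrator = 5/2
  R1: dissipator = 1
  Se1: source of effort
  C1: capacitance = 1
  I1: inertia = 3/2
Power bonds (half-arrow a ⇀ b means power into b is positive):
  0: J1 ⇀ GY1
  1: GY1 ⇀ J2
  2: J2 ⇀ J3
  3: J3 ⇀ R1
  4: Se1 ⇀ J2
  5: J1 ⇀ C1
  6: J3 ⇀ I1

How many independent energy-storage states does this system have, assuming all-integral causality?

2  (C1, I1 all integral)

bond 4 stroke→J2  (Se1: effort source, stroke at far end)
bond 1 stroke→GY1  (common-e at J2 fixed by 4)
bond 2 stroke→J3  (common-e at J2 fixed by 4)
bond 3 stroke→R1  (common-e at J3 fixed by 2)
bond 6 stroke→I1  (J3 effort already set via bond 2)
bond 0 stroke→GY1  (GY1: gyrator matches bond 1)
bond 5 stroke→J1  (common-f at J1 fixed by 0)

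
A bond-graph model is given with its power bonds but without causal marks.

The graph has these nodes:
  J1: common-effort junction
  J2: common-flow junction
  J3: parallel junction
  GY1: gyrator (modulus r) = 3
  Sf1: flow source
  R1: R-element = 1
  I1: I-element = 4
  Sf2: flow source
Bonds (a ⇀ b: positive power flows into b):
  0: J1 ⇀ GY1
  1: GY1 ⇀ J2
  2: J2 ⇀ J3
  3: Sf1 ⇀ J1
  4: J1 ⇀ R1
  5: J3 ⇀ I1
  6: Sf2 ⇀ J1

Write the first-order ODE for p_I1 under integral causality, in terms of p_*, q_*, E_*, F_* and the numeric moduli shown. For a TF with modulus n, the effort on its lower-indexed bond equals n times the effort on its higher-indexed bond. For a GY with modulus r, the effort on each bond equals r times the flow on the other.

dp_I1/dt = 3*F_Sf1 + 3*F_Sf2 - 9*p_I1/4

b3 stroke at Sf1  (Sf1 (Sf) sets flow on bond)
b6 stroke at Sf2  (source Sf2 imposes f)
b5 stroke at I1  (I1 integral (f out))
b2 stroke at J3  (only one effort-in slot at J3)
b1 stroke at J2  (1-jn J2 has f-setter on 2)
b0 stroke at J1  (GY1 both-in/both-out from 1)
b4 stroke at R1  (J1: bond 0 brought effort, rest push out)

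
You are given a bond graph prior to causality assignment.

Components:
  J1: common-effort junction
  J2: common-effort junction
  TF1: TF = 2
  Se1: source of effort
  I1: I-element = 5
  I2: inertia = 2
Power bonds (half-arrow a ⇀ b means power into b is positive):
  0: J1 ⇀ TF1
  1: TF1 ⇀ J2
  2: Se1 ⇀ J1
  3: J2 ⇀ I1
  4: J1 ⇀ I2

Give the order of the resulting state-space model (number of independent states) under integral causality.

β2 →J1  (Se1 fixes effort; stroke away)
β0 →TF1  (common-e at J1 fixed by 2)
β4 →I2  (J1: bond 2 brought effort, rest push out)
β1 →J2  (through TF1, causality passes straight; one stroke at TF1)
β3 →I1  (common-e at J2 fixed by 1)

2  (I1, I2 all integral)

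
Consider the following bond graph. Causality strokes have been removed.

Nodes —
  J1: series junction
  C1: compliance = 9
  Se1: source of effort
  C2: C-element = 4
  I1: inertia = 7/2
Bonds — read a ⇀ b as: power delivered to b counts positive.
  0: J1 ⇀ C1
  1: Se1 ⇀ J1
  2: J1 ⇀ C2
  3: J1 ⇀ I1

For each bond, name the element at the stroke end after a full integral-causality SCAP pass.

b1 stroke at J1  (Se1: effort source, stroke at far end)
b0 stroke at J1  (C1 integral (e out))
b2 stroke at J1  (prefer integral on C2)
b3 stroke at I1  (closing 1-jn rule on J1)

#0 stroke→J1
#1 stroke→J1
#2 stroke→J1
#3 stroke→I1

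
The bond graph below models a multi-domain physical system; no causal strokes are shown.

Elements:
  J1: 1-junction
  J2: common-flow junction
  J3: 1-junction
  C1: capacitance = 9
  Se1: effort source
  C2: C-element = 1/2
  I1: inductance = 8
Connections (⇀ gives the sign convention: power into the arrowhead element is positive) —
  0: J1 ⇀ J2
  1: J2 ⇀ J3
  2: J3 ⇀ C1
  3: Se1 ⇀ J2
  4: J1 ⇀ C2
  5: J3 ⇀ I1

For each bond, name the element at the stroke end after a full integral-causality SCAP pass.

bond 0 stroke→J2
bond 1 stroke→J3
bond 2 stroke→J3
bond 3 stroke→J2
bond 4 stroke→J1
bond 5 stroke→I1

b3 →J2  (Se1 fixes effort; stroke away)
b2 →J3  (C1 integral (e out))
b4 →J1  (C2: C, integral causality)
b0 →J2  (only one flow-in slot at J1)
b1 →J3  (J2: last free bond brings flow in)
b5 →I1  (J3 needs exactly one f-in)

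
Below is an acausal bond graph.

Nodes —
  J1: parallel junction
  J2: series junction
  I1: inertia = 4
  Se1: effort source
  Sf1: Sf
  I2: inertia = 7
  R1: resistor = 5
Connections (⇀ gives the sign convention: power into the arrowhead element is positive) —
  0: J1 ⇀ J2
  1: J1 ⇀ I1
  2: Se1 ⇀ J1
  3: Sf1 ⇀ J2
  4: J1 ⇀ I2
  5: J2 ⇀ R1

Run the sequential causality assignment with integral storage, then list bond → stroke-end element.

b0 stroke at J2
b1 stroke at I1
b2 stroke at J1
b3 stroke at Sf1
b4 stroke at I2
b5 stroke at J2

β2 stroke→J1  (Se1: effort source, stroke at far end)
β3 stroke→Sf1  (Sf1: flow source, stroke at near end)
β0 stroke→J2  (J1 effort already set via bond 2)
β1 stroke→I1  (common-e at J1 fixed by 2)
β4 stroke→I2  (common-e at J1 fixed by 2)
β5 stroke→J2  (1-jn J2 has f-setter on 3)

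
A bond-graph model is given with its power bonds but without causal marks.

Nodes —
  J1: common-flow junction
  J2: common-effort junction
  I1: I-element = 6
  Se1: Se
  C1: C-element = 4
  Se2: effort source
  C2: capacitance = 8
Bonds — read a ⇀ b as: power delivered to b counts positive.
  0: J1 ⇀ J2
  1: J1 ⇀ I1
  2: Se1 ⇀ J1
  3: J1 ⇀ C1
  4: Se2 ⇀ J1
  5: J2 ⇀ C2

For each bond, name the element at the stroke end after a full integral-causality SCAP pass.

β2 |J1  (source Se1 imposes e)
β4 |J1  (source Se2 imposes e)
β1 |I1  (I1 outputs flow p/I1)
β0 |J1  (J1 flow already set via bond 1)
β3 |J1  (common-f at J1 fixed by 1)
β5 |J2  (only one effort-in slot at J2)

#0 stroke at J1
#1 stroke at I1
#2 stroke at J1
#3 stroke at J1
#4 stroke at J1
#5 stroke at J2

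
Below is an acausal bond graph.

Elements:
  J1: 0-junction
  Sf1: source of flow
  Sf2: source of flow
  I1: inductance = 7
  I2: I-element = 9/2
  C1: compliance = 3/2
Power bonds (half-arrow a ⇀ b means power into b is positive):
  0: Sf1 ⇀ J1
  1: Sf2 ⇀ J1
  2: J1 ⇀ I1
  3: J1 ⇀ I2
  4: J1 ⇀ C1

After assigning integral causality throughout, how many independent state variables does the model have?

3  (C1, I1, I2 all integral)

#0 →Sf1  (Sf1: flow source, stroke at near end)
#1 →Sf2  (Sf2: flow source, stroke at near end)
#2 →I1  (I1 outputs flow p/I1)
#3 →I2  (prefer integral on I2)
#4 →J1  (only one effort-in slot at J1)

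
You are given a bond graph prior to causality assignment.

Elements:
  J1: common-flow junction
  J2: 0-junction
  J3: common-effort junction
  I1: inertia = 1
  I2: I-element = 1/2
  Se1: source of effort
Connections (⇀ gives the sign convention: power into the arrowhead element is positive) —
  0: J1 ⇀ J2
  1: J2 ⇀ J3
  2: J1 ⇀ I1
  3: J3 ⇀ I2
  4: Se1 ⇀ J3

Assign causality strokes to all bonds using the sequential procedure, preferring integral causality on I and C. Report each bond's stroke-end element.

β4 stroke at J3  (Se1 fixes effort; stroke away)
β1 stroke at J2  (J3 effort already set via bond 4)
β3 stroke at I2  (0-jn J3 has e-setter on 4)
β0 stroke at J1  (0-jn J2 has e-setter on 1)
β2 stroke at I1  (J1 needs exactly one f-in)

#0 stroke→J1
#1 stroke→J2
#2 stroke→I1
#3 stroke→I2
#4 stroke→J3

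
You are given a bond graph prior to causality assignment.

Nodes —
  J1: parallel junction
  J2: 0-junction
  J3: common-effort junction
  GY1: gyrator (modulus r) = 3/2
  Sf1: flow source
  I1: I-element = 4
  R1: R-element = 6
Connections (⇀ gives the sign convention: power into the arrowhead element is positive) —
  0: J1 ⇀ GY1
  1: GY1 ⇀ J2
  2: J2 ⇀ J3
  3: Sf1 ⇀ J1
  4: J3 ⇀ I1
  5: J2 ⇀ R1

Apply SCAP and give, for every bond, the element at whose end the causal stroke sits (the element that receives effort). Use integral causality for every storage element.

#0 →J1
#1 →J2
#2 →J3
#3 →Sf1
#4 →I1
#5 →R1

β3 |Sf1  (source Sf1 imposes f)
β0 |J1  (closing 0-jn rule on J1)
β1 |J2  (GY GY1: same side as bond 0)
β2 |J3  (J2: bond 1 brought effort, rest push out)
β5 |R1  (common-e at J2 fixed by 1)
β4 |I1  (J3 effort already set via bond 2)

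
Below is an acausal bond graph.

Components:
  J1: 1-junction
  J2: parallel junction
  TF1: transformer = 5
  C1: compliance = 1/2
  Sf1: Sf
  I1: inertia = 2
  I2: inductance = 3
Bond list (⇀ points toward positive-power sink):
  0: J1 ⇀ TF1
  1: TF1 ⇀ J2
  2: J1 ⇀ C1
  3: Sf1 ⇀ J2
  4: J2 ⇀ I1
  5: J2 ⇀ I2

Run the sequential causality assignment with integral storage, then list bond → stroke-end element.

β0 |TF1
β1 |J2
β2 |J1
β3 |Sf1
β4 |I1
β5 |I2

b3 →Sf1  (source Sf1 imposes f)
b2 →J1  (prefer integral on C1)
b0 →TF1  (J1 needs exactly one f-in)
b1 →J2  (TF1: transformer flips bond 0)
b4 →I1  (J2: bond 1 brought effort, rest push out)
b5 →I2  (J2 effort already set via bond 1)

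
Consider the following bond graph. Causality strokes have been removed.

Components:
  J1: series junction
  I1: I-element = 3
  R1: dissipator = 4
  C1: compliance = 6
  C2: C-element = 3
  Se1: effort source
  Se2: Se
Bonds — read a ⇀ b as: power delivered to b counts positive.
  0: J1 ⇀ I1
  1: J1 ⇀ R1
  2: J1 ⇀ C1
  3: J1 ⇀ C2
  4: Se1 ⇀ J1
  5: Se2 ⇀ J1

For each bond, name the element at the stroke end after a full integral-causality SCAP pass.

bond 4 stroke at J1  (Se1 (Se) sets effort on bond)
bond 5 stroke at J1  (Se2: effort source, stroke at far end)
bond 0 stroke at I1  (prefer integral on I1)
bond 1 stroke at J1  (1-jn J1 has f-setter on 0)
bond 2 stroke at J1  (common-f at J1 fixed by 0)
bond 3 stroke at J1  (1-jn J1 has f-setter on 0)

bond 0 →I1
bond 1 →J1
bond 2 →J1
bond 3 →J1
bond 4 →J1
bond 5 →J1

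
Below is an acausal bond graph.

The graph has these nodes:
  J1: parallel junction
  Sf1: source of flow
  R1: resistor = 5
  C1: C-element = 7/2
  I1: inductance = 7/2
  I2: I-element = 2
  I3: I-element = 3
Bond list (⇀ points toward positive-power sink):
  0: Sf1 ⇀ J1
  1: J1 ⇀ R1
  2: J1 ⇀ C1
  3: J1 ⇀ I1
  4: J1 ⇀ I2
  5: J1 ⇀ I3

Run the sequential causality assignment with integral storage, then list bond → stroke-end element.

bond 0 →Sf1
bond 1 →R1
bond 2 →J1
bond 3 →I1
bond 4 →I2
bond 5 →I3

b0 stroke→Sf1  (Sf1 fixes flow; stroke at Sf1)
b2 stroke→J1  (C1 outputs effort q/C1)
b1 stroke→R1  (0-jn J1 has e-setter on 2)
b3 stroke→I1  (J1: bond 2 brought effort, rest push out)
b4 stroke→I2  (0-jn J1 has e-setter on 2)
b5 stroke→I3  (J1: bond 2 brought effort, rest push out)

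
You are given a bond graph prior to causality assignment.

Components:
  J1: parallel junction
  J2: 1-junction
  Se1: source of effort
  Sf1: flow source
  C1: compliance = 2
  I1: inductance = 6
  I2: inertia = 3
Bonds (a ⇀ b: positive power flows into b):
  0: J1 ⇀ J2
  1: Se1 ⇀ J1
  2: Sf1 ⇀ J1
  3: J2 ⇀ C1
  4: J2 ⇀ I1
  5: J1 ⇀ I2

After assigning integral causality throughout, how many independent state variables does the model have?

b1 stroke→J1  (Se1: effort source, stroke at far end)
b2 stroke→Sf1  (Sf1: flow source, stroke at near end)
b0 stroke→J2  (common-e at J1 fixed by 1)
b5 stroke→I2  (J1 effort already set via bond 1)
b3 stroke→J2  (C1 integral (e out))
b4 stroke→I1  (J2: last free bond brings flow in)

3  (C1, I1, I2 all integral)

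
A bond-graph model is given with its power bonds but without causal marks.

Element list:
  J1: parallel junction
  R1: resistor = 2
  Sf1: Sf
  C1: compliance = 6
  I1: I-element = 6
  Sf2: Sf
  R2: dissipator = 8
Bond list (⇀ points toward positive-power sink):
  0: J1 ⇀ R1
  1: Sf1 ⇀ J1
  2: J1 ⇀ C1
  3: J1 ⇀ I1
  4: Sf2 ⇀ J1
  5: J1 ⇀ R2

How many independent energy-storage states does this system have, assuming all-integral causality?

2  (C1, I1 all integral)

#1 stroke→Sf1  (Sf1: flow source, stroke at near end)
#4 stroke→Sf2  (Sf2: flow source, stroke at near end)
#2 stroke→J1  (C1 integral (e out))
#0 stroke→R1  (J1: bond 2 brought effort, rest push out)
#3 stroke→I1  (0-jn J1 has e-setter on 2)
#5 stroke→R2  (common-e at J1 fixed by 2)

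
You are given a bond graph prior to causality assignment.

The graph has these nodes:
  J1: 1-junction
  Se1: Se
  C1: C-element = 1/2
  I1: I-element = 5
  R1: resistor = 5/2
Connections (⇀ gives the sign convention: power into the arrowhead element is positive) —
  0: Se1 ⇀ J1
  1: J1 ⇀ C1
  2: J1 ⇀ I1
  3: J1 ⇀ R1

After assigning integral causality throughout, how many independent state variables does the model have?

2  (C1, I1 all integral)

b0 →J1  (source Se1 imposes e)
b1 →J1  (prefer integral on C1)
b2 →I1  (I1 outputs flow p/I1)
b3 →J1  (J1 flow already set via bond 2)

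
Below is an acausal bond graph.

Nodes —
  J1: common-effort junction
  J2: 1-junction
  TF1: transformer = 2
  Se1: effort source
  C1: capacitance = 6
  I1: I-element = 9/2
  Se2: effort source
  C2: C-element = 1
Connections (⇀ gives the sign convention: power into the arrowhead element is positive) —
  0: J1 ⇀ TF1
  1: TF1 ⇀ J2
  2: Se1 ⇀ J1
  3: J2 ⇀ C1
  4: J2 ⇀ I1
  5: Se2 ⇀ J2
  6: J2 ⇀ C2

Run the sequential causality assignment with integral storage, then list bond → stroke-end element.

#0 stroke at TF1
#1 stroke at J2
#2 stroke at J1
#3 stroke at J2
#4 stroke at I1
#5 stroke at J2
#6 stroke at J2

bond 2 stroke at J1  (Se1 (Se) sets effort on bond)
bond 5 stroke at J2  (source Se2 imposes e)
bond 0 stroke at TF1  (J1: bond 2 brought effort, rest push out)
bond 1 stroke at J2  (TF TF1: opposite of bond 0)
bond 3 stroke at J2  (C1 integral (e out))
bond 4 stroke at I1  (I1 outputs flow p/I1)
bond 6 stroke at J2  (J2: bond 4 brought flow, rest push out)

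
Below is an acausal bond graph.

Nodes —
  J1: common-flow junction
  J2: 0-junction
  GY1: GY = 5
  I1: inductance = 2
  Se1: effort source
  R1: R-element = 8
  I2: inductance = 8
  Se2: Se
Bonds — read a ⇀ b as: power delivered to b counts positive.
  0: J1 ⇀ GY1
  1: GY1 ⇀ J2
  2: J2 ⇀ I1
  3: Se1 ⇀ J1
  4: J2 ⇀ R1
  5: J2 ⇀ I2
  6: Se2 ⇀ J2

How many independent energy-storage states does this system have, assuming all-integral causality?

β3 stroke→J1  (source Se1 imposes e)
β6 stroke→J2  (Se2 (Se) sets effort on bond)
β0 stroke→GY1  (J1 needs exactly one f-in)
β1 stroke→GY1  (0-jn J2 has e-setter on 6)
β2 stroke→I1  (J2 effort already set via bond 6)
β4 stroke→R1  (J2 effort already set via bond 6)
β5 stroke→I2  (J2 effort already set via bond 6)

2  (I1, I2 all integral)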